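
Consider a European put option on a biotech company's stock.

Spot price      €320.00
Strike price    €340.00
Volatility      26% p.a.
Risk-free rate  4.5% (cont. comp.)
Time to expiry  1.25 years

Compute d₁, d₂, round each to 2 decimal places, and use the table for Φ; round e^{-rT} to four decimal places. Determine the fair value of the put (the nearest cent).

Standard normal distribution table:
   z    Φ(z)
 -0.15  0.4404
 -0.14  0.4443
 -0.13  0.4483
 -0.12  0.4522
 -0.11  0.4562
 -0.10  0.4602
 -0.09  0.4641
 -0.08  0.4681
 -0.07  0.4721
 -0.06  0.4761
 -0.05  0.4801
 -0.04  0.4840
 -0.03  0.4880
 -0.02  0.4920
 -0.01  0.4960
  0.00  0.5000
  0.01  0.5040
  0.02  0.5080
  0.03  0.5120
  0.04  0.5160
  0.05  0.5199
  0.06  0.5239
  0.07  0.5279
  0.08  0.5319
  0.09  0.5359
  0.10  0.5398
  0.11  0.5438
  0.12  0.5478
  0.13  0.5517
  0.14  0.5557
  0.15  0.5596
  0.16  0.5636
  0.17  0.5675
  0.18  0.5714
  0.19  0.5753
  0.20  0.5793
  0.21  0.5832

σ√T = 0.26 × 1.1180 = 0.2907
d₁ = [ln(320/340) + (0.045 + 0.26²/2)·1.25] / 0.2907 = [-0.0606 + 0.0985] / 0.2907 = 0.1303 ≈ 0.13
d₂ = d₁ − σ√T = 0.1303 − 0.2907 = -0.1604 ≈ -0.16
exp(−rT) = exp(−0.045·1.25) = 0.9453
N(−d₂) = N(0.16) = 0.5636;  N(−d₁) = N(-0.13) = 0.4483
P = 340·0.9453·0.5636 − 320·0.4483 = 181.1422 − 143.4560 = 37.6862

€37.69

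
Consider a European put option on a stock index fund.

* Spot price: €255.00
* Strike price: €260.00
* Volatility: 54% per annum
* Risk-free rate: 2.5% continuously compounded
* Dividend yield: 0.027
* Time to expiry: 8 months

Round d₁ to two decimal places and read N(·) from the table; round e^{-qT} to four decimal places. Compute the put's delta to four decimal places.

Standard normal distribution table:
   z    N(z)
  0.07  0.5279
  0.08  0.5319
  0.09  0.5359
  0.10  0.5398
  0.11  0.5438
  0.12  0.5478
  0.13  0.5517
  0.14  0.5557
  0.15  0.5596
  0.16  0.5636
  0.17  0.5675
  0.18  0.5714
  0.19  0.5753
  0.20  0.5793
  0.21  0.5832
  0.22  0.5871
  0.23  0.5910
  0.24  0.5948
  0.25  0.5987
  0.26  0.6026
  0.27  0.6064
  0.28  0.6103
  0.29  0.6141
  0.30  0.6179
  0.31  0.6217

-0.4248

T = 0.6667;  σ√T = 0.4409
d₁ = [ln(255/260) + (0.025 − 0.027 + ½·0.54²)·0.6667] / (σ√T) = (-0.0194 + 0.0959) / 0.4409 = 0.1734 which rounds to 0.17
N(d₁) = N(0.17) = 0.5675
Δ_put = exp(−qT)·(N(d₁) − 1) = 0.9822·(0.5675 − 1) = -0.4248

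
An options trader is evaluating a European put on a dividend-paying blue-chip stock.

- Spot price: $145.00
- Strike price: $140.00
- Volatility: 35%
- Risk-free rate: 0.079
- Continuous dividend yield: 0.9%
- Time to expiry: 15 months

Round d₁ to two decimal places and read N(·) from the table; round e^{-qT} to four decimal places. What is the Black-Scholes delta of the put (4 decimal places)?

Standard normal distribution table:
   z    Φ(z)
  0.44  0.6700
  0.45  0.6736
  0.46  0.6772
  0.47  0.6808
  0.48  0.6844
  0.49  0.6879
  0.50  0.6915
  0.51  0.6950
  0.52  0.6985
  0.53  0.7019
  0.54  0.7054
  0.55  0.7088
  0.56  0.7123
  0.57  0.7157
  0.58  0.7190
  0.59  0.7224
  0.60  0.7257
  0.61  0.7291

σ√T = 0.35·√1.25 = 0.3913
d₁ = [ln(145/140) + (0.079 − 0.009 + 0.35²/2)·1.25] / 0.3913 = [0.0351 + 0.1641] / 0.3913 = 0.5089 ≈ 0.51
N(d₁) = N(0.51) = 0.6950
Δ_put = exp(−qT)·(N(d₁) − 1) = 0.9888·(0.6950 − 1) = -0.3016

-0.3016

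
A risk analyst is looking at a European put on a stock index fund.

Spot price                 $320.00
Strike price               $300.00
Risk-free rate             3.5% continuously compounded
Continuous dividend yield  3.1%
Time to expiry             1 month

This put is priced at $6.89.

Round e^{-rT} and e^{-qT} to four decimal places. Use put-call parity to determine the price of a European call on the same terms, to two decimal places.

$26.93

exp(−qT) = exp(−0.031·0.08333) = 0.9974;  exp(−rT) = exp(−0.035·0.08333) = 0.9971
Put-call parity: C − P = S·e^(−qT) − K·e^(−rT) = 320·0.9974 − 300·0.9971 = 319.1680 − 299.1300 = 20.0380
C = P + (C − P) = 6.89 + (20.0380) = 26.9280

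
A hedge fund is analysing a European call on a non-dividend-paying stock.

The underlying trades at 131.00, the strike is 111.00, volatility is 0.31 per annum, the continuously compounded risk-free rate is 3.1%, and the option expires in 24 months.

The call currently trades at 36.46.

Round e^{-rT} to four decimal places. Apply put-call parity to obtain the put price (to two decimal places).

e^(−rT) = e^(−0.031·2) = 0.9399
Put-call parity: C − P = S − K·e^(−rT) = 131 − 111·0.9399 = 131 − 104.3289 = 26.6711
P = C − (C − P) = 36.46 − (26.6711) = 9.7889

9.79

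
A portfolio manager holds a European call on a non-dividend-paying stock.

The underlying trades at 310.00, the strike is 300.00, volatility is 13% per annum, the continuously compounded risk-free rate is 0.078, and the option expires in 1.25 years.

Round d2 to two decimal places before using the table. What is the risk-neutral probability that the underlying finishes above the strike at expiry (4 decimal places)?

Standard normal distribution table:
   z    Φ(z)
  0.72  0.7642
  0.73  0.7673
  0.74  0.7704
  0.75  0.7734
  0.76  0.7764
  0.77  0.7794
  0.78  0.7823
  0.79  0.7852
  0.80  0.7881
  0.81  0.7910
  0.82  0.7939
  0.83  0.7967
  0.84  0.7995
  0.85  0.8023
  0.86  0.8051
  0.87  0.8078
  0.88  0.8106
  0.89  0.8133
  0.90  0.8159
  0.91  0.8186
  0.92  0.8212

σ√T = 0.13 × 1.1180 = 0.1453
d₁ = [ln(310/300) + (0.078 + 0.13²/2)·1.25] / 0.1453 = [0.0328 + 0.1081] / 0.1453 = 0.9691 ≈ 0.97
d₂ = d₁ − σ√T = 0.9691 − 0.1453 = 0.8237 ≈ 0.82
Pr(exercise) under Q = N(d₂) = 0.7939

0.7939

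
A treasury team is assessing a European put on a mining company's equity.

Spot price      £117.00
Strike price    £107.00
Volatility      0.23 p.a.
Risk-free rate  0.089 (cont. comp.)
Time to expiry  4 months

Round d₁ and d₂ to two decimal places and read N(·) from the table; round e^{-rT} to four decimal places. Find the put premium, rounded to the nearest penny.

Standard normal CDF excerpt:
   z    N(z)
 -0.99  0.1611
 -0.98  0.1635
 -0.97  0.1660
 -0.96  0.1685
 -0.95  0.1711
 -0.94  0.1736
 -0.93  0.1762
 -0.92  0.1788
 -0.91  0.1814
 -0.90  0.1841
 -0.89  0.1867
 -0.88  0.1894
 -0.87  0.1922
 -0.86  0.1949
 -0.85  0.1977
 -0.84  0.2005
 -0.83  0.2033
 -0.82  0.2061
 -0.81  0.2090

σ√T = 0.23 × 0.5774 = 0.1328
d₁ = [ln(117/107) + (0.089 + 0.23²/2)·0.3333] / 0.1328 = [0.0893 + 0.0385] / 0.1328 = 0.9626 ⇒ 0.96
d₂ = d₁ − σ√T = 0.9626 − 0.1328 = 0.8298 ⇒ 0.83
e^(−rT) = e^(−0.089·0.3333) = 0.9708
P = 107·0.9708·N(-0.83) − 117·N(-0.96) = 107·0.9708·0.2033 − 117·0.1685 = 21.1179 − 19.7145 = 1.4034

£1.40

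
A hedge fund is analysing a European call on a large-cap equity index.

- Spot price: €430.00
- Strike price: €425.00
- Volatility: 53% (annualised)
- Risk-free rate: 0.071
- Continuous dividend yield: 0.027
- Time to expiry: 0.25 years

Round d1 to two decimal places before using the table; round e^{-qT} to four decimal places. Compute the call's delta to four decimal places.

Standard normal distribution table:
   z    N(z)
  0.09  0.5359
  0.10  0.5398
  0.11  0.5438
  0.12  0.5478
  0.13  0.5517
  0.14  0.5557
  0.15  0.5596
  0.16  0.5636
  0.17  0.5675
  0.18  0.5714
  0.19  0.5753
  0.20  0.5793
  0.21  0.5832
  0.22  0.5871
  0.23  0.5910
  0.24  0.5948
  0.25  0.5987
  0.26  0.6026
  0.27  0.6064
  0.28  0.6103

0.5832

σ√T = 0.53 × 0.5000 = 0.2650
ln(S/K) + (r − q + σ²/2)T = ln(430/425) + (0.071 − 0.027 + 0.53²/2)·0.25 = 0.0117 + 0.0461 = 0.0578
d₁ = 0.0578 / 0.2650 = 0.2181 ≈ 0.22
N(d₁) = N(0.22) = 0.5871
Δ_call = e^(−qT)·N(d₁) = 0.9933·0.5871 = 0.5832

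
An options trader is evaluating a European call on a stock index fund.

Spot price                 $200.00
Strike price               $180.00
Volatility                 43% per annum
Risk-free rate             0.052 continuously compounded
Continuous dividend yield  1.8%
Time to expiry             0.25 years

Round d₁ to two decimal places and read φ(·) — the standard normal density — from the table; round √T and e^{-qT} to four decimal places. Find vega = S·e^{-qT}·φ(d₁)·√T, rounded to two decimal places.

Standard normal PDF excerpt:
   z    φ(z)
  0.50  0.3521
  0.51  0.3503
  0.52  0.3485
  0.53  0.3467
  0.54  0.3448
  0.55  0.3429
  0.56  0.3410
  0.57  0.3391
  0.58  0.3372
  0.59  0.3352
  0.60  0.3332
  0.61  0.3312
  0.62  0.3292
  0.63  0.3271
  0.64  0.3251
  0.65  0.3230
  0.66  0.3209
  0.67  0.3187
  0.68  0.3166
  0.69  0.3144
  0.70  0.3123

T = 0.25;  σ√T = 0.2150
ln(S/K) + (r − q + σ²/2)T = ln(200/180) + (0.052 − 0.018 + 0.43²/2)·0.25 = 0.1054 + 0.0316 = 0.1370
d₁ = 0.1370 / 0.2150 = 0.6371 → 0.64
√T = √0.25 = 0.5000
φ(d₁) = φ(0.64) = 0.3251
exp(−qT) = exp(−0.018·0.25) = 0.9955
vega = S·exp(−qT)·φ(d₁)·√T = 200·0.9955·0.3251·0.5000 = 32.3637
(The put has the same vega.)

32.36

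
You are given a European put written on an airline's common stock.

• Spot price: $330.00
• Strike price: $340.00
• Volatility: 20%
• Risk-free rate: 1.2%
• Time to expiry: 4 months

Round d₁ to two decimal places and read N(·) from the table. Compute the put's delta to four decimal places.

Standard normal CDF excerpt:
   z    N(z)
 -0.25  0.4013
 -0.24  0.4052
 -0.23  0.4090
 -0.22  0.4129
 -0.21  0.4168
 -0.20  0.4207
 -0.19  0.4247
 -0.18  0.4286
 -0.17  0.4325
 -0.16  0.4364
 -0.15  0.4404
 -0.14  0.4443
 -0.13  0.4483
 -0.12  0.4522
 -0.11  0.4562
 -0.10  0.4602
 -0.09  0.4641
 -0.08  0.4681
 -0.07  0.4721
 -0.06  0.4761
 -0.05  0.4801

-0.5675

σ√T = 0.2·√0.3333 = 0.1155
d₁ = [ln(330/340) + (0.012 + 0.2²/2)·0.3333] / 0.1155 = [-0.0299 + 0.0107] / 0.1155 = -0.1662 ⇒ -0.17
N(d₁) = N(-0.17) = 0.4325
Δ_put = N(d₁) − 1 = 0.4325 − 1 = -0.5675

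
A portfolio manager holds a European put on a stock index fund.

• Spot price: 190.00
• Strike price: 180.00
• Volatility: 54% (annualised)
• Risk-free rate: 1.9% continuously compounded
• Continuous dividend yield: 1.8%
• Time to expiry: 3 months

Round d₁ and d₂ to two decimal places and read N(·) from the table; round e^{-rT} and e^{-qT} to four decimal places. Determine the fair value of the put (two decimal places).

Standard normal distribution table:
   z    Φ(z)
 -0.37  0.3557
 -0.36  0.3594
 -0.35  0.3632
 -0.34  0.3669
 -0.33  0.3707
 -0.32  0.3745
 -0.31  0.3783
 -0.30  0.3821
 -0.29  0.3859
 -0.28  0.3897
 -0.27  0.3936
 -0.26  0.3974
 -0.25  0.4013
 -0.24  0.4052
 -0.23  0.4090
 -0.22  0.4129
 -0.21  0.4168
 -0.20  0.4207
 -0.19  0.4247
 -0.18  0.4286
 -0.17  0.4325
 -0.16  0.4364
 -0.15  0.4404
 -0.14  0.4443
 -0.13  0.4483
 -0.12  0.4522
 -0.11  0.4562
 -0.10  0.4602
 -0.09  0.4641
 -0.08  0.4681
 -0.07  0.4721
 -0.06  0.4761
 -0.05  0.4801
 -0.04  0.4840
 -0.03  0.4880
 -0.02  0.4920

15.18

σ√T = 0.54·√0.25 = 0.2700
d₁ = [ln(190/180) + (0.019 − 0.018 + 0.54²/2)·0.25] / 0.2700 = [0.0541 + 0.0367] / 0.2700 = 0.3362 ⇒ 0.34
d₂ = d₁ − σ√T = 0.3362 − 0.2700 = 0.0662 ⇒ 0.07
exp(−qT) = exp(−0.018·0.25) = 0.9955;  exp(−rT) = exp(−0.019·0.25) = 0.9953
N(−d₂) = N(-0.07) = 0.4721;  N(−d₁) = N(-0.34) = 0.3669
P = 180·0.9953·0.4721 − 190·0.9955·0.3669 = 84.5786 − 69.3973 = 15.1813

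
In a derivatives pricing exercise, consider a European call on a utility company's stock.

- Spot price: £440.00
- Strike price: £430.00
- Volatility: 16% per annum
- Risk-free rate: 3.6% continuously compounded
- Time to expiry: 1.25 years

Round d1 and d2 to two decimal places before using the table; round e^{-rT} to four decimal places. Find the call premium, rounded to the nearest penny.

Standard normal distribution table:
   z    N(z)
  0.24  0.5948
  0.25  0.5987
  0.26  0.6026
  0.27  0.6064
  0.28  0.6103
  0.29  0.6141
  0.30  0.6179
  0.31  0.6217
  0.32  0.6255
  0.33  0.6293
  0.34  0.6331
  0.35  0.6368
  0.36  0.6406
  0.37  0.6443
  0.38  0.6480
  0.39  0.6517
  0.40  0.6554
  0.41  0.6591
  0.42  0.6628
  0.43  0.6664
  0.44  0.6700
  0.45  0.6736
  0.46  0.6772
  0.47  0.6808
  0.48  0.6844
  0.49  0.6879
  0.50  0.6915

σ√T = 0.16 × 1.1180 = 0.1789
d₁ = [ln(440/430) + (0.036 + 0.16²/2)·1.25] / 0.1789 = [0.0230 + 0.0610] / 0.1789 = 0.4695 ⇒ 0.47
d₂ = d₁ − σ√T = 0.4695 − 0.1789 = 0.2906 ⇒ 0.29
exp(−rT) = exp(−0.036·1.25) = 0.9560
N(d₁) = N(0.47) = 0.6808;  N(d₂) = N(0.29) = 0.6141
C = 440·0.6808 − 430·0.9560·0.6141 = 299.5520 − 252.4442 = 47.1078

£47.11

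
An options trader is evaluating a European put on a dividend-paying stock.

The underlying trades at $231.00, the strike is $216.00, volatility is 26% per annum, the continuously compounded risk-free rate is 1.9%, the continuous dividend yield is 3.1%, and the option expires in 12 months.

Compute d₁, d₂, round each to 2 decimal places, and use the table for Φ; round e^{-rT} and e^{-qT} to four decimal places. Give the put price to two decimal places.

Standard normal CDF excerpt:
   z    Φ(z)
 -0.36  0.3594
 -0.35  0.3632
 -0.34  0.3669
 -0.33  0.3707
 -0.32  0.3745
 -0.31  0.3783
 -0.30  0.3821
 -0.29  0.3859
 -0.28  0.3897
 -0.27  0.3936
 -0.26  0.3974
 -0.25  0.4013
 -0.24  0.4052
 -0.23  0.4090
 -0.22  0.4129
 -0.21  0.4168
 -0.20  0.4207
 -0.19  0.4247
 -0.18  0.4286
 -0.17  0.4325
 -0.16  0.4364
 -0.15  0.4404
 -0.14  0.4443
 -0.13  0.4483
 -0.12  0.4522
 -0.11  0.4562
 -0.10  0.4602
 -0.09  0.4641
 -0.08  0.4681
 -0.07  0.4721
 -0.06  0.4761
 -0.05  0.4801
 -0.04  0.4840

σ√T = 0.26·√1 = 0.2600
d₁ = [ln(231/216) + (0.019 − 0.031 + 0.26²/2)·1] / 0.2600 = [0.0671 + 0.0218] / 0.2600 = 0.3421 ⇒ 0.34
d₂ = d₁ − σ√T = 0.3421 − 0.2600 = 0.0821 ⇒ 0.08
exp(−qT) = exp(−0.031·1) = 0.9695;  exp(−rT) = exp(−0.019·1) = 0.9812
N(−d₂) = N(-0.08) = 0.4681;  N(−d₁) = N(-0.34) = 0.3669
P = 216·0.9812·0.4681 − 231·0.9695·0.3669 = 99.2087 − 82.1689 = 17.0398

$17.04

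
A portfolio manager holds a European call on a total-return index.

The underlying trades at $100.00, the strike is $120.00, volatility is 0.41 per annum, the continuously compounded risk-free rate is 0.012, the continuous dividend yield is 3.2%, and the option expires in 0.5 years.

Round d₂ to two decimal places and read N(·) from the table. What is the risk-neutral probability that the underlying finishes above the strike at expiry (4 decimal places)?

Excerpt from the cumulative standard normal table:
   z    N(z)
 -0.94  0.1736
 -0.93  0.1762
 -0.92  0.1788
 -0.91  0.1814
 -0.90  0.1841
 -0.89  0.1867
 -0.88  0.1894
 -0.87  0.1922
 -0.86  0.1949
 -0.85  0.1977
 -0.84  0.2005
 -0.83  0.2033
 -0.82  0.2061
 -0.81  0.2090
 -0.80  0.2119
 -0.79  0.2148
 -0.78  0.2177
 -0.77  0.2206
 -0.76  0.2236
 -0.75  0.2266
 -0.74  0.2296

σ√T = 0.41·√0.5 = 0.2899
d₁ = [ln(100/120) + (0.012 − 0.032 + 0.41²/2)·0.5] / 0.2899 = [-0.1823 + 0.0320] / 0.2899 = -0.5184 ⇒ -0.52
d₂ = d₁ − σ√T = -0.5184 − 0.2899 = -0.8083 ⇒ -0.81
Pr(exercise) under Q = N(d₂) = 0.2090

0.2090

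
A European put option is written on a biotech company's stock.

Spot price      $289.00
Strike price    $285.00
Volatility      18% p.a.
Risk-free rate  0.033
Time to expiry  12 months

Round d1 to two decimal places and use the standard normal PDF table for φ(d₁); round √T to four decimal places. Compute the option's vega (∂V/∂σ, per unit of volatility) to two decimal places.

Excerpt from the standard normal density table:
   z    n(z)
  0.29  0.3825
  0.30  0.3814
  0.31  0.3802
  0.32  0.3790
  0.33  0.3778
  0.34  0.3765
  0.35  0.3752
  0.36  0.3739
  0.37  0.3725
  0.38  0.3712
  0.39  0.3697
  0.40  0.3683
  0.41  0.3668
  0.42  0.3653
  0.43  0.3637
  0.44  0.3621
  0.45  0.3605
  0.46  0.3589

108.43

σ√T = 0.18 × 1.0000 = 0.1800
d₁ = [ln(289/285) + (0.033 + 0.18²/2)·1] / 0.1800 = [0.0139 + 0.0492] / 0.1800 = 0.3508 which rounds to 0.35
√T = √1 = 1.0000
φ(d₁) = φ(0.35) = 0.3752
vega = S·φ(d₁)·√T = 289·0.3752·1.0000 = 108.4328
(The call has the same vega.)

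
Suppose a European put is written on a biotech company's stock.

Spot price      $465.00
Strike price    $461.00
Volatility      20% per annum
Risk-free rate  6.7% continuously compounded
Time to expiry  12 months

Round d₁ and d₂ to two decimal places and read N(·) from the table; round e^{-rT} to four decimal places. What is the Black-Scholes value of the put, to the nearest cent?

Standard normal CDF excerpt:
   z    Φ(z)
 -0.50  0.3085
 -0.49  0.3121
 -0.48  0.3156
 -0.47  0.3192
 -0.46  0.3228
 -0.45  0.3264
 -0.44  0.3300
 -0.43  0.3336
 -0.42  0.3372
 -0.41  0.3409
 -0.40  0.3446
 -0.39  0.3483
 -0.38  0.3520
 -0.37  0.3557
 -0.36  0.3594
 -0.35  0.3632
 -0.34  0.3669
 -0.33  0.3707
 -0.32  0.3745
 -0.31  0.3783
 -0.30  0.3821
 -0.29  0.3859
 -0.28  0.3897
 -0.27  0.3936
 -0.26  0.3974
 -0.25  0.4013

σ√T = 0.2·√1 = 0.2000
ln(S/K) + (r + σ²/2)T = ln(465/461) + (0.067 + 0.2²/2)·1 = 0.0086 + 0.0870 = 0.0956
d₁ = 0.0956 / 0.2000 = 0.4782 → 0.48
d₂ = d₁ − σ√T = 0.4782 − 0.2000 = 0.2782 → 0.28
exp(−rT) = exp(−0.067·1) = 0.9352
P = 461·0.9352·N(-0.28) − 465·N(-0.48) = 461·0.9352·0.3897 − 465·0.3156 = 168.0103 − 146.7540 = 21.2563

$21.26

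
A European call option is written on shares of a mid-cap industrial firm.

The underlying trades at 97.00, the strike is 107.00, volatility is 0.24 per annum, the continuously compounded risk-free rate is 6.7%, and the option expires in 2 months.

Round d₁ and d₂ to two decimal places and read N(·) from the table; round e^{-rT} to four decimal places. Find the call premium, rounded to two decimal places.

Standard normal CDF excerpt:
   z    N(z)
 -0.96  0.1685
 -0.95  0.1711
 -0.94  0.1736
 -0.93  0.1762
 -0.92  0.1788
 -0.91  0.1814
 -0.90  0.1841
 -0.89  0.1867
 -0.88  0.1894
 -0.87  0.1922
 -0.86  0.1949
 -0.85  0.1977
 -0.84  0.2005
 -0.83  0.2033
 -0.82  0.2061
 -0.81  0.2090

σ√T = 0.24·√0.1667 = 0.0980
d₁ = [ln(97/107) + (0.067 + 0.24²/2)·0.1667] / 0.0980 = [-0.0981 + 0.0160] / 0.0980 = -0.8385 which rounds to -0.84
d₂ = d₁ − σ√T = -0.8385 − 0.0980 = -0.9364 which rounds to -0.94
e^(−rT) = e^(−0.067·0.1667) = 0.9889
N(d₁) = N(-0.84) = 0.2005;  N(d₂) = N(-0.94) = 0.1736
C = 97·0.2005 − 107·0.9889·0.1736 = 19.4485 − 18.3690 = 1.0795

1.08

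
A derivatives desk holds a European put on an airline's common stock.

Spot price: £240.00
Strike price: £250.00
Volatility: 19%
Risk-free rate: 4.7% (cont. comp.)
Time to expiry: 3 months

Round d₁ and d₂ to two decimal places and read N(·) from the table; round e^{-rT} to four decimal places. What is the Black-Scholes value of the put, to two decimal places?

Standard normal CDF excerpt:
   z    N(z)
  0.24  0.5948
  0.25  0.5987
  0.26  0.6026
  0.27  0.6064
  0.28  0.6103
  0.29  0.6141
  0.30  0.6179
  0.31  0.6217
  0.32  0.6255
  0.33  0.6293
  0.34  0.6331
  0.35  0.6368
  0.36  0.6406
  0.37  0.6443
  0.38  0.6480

£12.71

T = 0.25;  σ√T = 0.0950
ln(S/K) + (r + σ²/2)T = ln(240/250) + (0.047 + 0.19²/2)·0.25 = -0.0408 + 0.0163 = -0.0246
d₁ = -0.0246 / 0.0950 = -0.2585 ≈ -0.26
d₂ = d₁ − σ√T = -0.2585 − 0.0950 = -0.3535 ≈ -0.35
e^(−rT) = e^(−0.047·0.25) = 0.9883
P = 250·0.9883·N(0.35) − 240·N(0.26) = 250·0.9883·0.6368 − 240·0.6026 = 157.3374 − 144.6240 = 12.7134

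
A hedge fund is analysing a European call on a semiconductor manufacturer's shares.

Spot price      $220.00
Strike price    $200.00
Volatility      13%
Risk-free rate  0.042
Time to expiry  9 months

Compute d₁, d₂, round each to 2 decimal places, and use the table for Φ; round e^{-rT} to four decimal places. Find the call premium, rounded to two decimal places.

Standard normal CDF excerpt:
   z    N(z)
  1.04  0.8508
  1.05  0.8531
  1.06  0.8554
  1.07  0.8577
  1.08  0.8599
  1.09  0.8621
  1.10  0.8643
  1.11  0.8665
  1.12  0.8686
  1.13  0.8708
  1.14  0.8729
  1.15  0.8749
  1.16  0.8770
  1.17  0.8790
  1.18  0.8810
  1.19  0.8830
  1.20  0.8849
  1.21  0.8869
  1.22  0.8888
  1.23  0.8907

$27.60

T = 0.75;  σ√T = 0.1126
ln(S/K) + (r + σ²/2)T = ln(220/200) + (0.042 + 0.13²/2)·0.75 = 0.0953 + 0.0378 = 0.1331
d₁ = 0.1331 / 0.1126 = 1.1827 which rounds to 1.18
d₂ = d₁ − σ√T = 1.1827 − 0.1126 = 1.0701 which rounds to 1.07
e^(−rT) = e^(−0.042·0.75) = 0.9690
N(d₁) = N(1.18) = 0.8810;  N(d₂) = N(1.07) = 0.8577
C = 220·0.8810 − 200·0.9690·0.8577 = 193.8200 − 166.2223 = 27.5977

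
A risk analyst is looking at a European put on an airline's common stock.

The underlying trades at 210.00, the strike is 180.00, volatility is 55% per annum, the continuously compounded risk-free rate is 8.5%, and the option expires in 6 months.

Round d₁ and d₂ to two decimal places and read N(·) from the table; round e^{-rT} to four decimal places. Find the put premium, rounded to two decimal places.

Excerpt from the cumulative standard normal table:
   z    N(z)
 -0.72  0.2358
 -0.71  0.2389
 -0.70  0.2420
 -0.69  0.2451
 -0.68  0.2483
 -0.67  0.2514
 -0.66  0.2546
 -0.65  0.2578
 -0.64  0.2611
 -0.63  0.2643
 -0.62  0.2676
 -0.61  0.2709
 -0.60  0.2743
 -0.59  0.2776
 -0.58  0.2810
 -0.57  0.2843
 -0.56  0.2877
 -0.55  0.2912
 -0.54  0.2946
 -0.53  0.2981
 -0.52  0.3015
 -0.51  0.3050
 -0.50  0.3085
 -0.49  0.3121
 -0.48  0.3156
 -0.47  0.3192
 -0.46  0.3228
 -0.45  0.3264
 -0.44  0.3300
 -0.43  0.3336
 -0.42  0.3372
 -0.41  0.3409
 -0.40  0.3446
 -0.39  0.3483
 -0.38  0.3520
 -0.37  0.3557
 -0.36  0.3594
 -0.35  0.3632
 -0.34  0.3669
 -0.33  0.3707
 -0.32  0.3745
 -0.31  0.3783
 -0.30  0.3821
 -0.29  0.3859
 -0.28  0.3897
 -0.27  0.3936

T = 0.5;  σ√T = 0.3889
d₁ = [ln(210/180) + (0.085 + 0.55²/2)·0.5] / 0.3889 = [0.1542 + 0.1181] / 0.3889 = 0.7001 ⇒ 0.70
d₂ = d₁ − σ√T = 0.7001 − 0.3889 = 0.3112 ⇒ 0.31
exp(−rT) = exp(−0.085·0.5) = 0.9584
N(−d₂) = N(-0.31) = 0.3783;  N(−d₁) = N(-0.70) = 0.2420
P = 180·0.9584·0.3783 − 210·0.2420 = 65.2613 − 50.8200 = 14.4413

14.44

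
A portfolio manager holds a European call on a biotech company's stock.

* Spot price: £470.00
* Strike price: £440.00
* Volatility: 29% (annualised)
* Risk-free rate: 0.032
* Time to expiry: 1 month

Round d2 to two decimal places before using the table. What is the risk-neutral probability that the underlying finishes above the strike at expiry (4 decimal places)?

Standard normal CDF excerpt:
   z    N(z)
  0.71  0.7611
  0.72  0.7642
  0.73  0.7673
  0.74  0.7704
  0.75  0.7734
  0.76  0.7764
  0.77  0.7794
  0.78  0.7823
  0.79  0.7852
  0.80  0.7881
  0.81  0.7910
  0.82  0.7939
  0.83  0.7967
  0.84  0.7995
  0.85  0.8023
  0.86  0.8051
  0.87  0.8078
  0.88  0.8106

σ√T = 0.29·√0.08333 = 0.0837
d₁ = [ln(470/440) + (0.032 + 0.29²/2)·0.08333] / 0.0837 = [0.0660 + 0.0062] / 0.0837 = 0.8616 ≈ 0.86
d₂ = d₁ − σ√T = 0.8616 − 0.0837 = 0.7779 ≈ 0.78
Risk-neutral Pr[S_T > K] = N(d₂) = N(0.78) = 0.7823

0.7823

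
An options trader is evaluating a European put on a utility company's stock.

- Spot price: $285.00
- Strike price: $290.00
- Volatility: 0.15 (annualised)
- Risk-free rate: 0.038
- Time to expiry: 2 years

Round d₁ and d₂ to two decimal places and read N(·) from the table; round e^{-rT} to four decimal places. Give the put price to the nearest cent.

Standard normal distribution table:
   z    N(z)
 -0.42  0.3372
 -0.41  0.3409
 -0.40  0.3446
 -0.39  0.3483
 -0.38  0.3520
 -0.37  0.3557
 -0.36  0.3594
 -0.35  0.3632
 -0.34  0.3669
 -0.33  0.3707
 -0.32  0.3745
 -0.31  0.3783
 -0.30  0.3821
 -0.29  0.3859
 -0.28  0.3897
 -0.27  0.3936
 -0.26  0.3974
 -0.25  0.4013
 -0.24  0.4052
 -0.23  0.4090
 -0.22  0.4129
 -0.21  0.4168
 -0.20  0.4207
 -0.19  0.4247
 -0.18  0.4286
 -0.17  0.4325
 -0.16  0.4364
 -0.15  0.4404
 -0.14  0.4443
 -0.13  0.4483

$15.92

σ√T = 0.15·√2 = 0.2121
d₁ = [ln(285/290) + (0.038 + 0.15²/2)·2] / 0.2121 = [-0.0174 + 0.0985] / 0.2121 = 0.3823 → 0.38
d₂ = d₁ − σ√T = 0.3823 − 0.2121 = 0.1702 → 0.17
e^(−rT) = e^(−0.038·2) = 0.9268
N(−d₂) = N(-0.17) = 0.4325;  N(−d₁) = N(-0.38) = 0.3520
P = 290·0.9268·0.4325 − 285·0.3520 = 116.2439 − 100.3200 = 15.9239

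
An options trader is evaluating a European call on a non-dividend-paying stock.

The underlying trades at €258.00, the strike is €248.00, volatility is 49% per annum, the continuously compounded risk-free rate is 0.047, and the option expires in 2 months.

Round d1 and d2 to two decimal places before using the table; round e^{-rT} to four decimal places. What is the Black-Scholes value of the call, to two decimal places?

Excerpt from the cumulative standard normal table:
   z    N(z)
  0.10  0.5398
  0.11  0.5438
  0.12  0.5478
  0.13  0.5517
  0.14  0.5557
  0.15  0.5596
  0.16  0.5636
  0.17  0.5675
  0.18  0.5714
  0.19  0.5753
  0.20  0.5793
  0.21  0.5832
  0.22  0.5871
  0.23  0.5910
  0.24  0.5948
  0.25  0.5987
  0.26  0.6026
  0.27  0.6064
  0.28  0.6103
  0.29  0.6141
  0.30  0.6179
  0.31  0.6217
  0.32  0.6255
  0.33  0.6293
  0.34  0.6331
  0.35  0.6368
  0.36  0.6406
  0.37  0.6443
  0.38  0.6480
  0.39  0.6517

σ√T = 0.49 × 0.4082 = 0.2000
d₁ = [ln(258/248) + (0.047 + 0.49²/2)·0.1667] / 0.2000 = [0.0395 + 0.0278] / 0.2000 = 0.3368 ≈ 0.34
d₂ = d₁ − σ√T = 0.3368 − 0.2000 = 0.1368 ≈ 0.14
e^(−rT) = e^(−0.047·0.1667) = 0.9922
N(d₁) = N(0.34) = 0.6331;  N(d₂) = N(0.14) = 0.5557
C = 258·0.6331 − 248·0.9922·0.5557 = 163.3398 − 136.7387 = 26.6011

€26.60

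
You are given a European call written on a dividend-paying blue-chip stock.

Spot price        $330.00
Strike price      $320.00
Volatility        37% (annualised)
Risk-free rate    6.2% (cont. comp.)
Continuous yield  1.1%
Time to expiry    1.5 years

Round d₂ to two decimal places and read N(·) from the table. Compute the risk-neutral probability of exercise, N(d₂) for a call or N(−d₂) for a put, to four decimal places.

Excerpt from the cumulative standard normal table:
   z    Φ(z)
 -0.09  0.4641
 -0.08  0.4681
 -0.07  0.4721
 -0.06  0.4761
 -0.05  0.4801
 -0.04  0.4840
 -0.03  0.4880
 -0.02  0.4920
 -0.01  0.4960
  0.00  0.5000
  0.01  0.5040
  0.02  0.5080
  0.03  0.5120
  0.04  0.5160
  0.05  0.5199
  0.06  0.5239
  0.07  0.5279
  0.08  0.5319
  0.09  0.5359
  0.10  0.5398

σ√T = 0.37·√1.5 = 0.4532
d₁ = [ln(330/320) + (0.062 − 0.011 + ½·0.37²)·1.5] / (σ√T) = (0.0308 + 0.1792) / 0.4532 = 0.4633 which rounds to 0.46
d₂ = 0.4633 − 0.4532 = 0.0101 which rounds to 0.01
Pr(exercise) under Q = N(d₂) = 0.5040

0.5040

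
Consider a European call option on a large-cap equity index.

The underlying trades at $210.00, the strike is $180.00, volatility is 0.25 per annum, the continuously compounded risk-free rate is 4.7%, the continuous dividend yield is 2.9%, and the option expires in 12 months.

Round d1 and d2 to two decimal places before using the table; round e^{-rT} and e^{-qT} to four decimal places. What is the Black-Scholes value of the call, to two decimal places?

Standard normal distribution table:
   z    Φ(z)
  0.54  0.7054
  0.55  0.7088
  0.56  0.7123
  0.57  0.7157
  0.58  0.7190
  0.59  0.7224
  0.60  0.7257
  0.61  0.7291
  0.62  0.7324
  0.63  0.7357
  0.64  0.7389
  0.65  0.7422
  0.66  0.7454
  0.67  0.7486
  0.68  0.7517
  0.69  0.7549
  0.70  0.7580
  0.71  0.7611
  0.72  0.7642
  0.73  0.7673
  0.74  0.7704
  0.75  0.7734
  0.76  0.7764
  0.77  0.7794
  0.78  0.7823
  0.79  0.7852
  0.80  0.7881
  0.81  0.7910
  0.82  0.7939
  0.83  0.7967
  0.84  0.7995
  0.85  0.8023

$39.03

σ√T = 0.25 × 1.0000 = 0.2500
ln(S/K) + (r − q + σ²/2)T = ln(210/180) + (0.047 − 0.029 + 0.25²/2)·1 = 0.1542 + 0.0493 = 0.2034
d₁ = 0.2034 / 0.2500 = 0.8136 ⇒ 0.81
d₂ = d₁ − σ√T = 0.8136 − 0.2500 = 0.5636 ⇒ 0.56
exp(−qT) = exp(−0.029·1) = 0.9714;  exp(−rT) = exp(−0.047·1) = 0.9541
N(d₁) = N(0.81) = 0.7910;  N(d₂) = N(0.56) = 0.7123
C = 210·0.9714·0.7910 − 180·0.9541·0.7123 = 161.3593 − 122.3290 = 39.0303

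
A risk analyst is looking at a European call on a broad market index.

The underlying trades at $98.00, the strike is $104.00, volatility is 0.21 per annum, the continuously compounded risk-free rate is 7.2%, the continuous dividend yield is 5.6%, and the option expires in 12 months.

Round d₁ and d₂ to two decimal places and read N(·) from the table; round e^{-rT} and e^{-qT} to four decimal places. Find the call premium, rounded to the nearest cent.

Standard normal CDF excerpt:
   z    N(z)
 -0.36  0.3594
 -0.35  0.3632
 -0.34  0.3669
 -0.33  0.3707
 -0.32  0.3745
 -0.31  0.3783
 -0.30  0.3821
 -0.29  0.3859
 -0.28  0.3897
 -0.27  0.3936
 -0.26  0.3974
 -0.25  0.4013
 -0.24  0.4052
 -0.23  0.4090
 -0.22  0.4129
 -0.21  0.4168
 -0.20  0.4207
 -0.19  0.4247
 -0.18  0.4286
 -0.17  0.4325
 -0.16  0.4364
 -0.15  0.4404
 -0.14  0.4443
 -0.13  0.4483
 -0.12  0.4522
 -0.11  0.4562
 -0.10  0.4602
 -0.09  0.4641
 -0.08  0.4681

σ√T = 0.21 × 1.0000 = 0.2100
d₁ = [ln(98/104) + (0.072 − 0.056 + 0.21²/2)·1] / 0.2100 = [-0.0594 + 0.0380] / 0.2100 = -0.1018 → -0.10
d₂ = d₁ − σ√T = -0.1018 − 0.2100 = -0.3118 → -0.31
e^(−qT) = e^(−0.056·1) = 0.9455;  e^(−rT) = e^(−0.072·1) = 0.9305
N(d₁) = N(-0.10) = 0.4602;  N(d₂) = N(-0.31) = 0.3783
C = 98·0.9455·0.4602 − 104·0.9305·0.3783 = 42.6417 − 36.6088 = 6.0328

$6.03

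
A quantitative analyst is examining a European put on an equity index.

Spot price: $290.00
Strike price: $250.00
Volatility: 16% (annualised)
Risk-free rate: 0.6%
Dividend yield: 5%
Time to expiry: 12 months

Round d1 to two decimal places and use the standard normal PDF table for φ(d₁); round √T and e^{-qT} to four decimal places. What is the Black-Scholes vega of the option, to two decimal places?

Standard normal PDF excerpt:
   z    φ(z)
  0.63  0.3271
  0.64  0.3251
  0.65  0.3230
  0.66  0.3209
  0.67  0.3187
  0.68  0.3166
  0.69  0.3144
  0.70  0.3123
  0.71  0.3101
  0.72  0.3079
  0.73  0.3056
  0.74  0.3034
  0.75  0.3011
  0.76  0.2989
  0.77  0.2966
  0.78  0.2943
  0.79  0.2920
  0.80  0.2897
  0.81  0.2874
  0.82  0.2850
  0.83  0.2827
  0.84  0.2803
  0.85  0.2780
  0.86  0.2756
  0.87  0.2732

σ√T = 0.16·√1 = 0.1600
d₁ = [ln(290/250) + (0.006 − 0.05 + 0.16²/2)·1] / 0.1600 = [0.1484 − 0.0312] / 0.1600 = 0.7326 which rounds to 0.73
√T = √1 = 1.0000
φ(d₁) = φ(0.73) = 0.3056
exp(−qT) = exp(−0.05·1) = 0.9512
vega = S·exp(−qT)·φ(d₁)·√T = 290·0.9512·0.3056·1.0000 = 84.2991
(The call has the same vega.)

84.30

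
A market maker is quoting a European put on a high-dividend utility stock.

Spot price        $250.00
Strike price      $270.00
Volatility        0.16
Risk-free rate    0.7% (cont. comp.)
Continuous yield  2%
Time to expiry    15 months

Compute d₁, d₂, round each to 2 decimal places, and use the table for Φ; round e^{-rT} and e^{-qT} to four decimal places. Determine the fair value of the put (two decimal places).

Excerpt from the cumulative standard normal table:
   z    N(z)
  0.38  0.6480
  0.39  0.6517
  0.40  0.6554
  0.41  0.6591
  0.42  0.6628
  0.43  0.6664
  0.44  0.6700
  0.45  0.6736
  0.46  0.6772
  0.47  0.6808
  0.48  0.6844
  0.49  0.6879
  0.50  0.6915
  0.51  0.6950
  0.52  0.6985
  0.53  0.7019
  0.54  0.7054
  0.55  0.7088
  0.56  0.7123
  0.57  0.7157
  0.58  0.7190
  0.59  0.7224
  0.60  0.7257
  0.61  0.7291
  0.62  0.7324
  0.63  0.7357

σ√T = 0.16 × 1.1180 = 0.1789
d₁ = [ln(250/270) + (0.007 − 0.02 + ½·0.16²)·1.25] / (σ√T) = (-0.0770 − 0.0003) / 0.1789 = -0.4316 ⇒ -0.43
d₂ = -0.4316 − 0.1789 = -0.6105 ⇒ -0.61
e^(−qT) = e^(−0.02·1.25) = 0.9753;  e^(−rT) = e^(−0.007·1.25) = 0.9913
N(−d₂) = N(0.61) = 0.7291;  N(−d₁) = N(0.43) = 0.6664
P = 270·0.9913·0.7291 − 250·0.9753·0.6664 = 195.1443 − 162.4850 = 32.6594

$32.66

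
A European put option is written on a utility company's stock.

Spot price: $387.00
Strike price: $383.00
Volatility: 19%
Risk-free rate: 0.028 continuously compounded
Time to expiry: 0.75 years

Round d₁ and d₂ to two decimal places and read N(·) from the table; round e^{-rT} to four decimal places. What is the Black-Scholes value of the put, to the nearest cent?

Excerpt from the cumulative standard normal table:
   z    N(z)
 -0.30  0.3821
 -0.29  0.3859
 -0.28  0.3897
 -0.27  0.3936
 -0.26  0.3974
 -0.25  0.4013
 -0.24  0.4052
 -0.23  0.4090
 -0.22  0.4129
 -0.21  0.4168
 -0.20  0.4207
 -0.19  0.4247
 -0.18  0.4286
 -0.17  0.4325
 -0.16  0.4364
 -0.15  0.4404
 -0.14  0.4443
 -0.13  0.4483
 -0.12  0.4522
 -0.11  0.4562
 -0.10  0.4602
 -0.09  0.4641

$18.77

σ√T = 0.19 × 0.8660 = 0.1645
d₁ = [ln(387/383) + (0.028 + ½·0.19²)·0.75] / (σ√T) = (0.0104 + 0.0345) / 0.1645 = 0.2730 ≈ 0.27
d₂ = 0.2730 − 0.1645 = 0.1085 ≈ 0.11
exp(−rT) = exp(−0.028·0.75) = 0.9792
P = 383·0.9792·N(-0.11) − 387·N(-0.27) = 383·0.9792·0.4562 − 387·0.3936 = 171.0903 − 152.3232 = 18.7671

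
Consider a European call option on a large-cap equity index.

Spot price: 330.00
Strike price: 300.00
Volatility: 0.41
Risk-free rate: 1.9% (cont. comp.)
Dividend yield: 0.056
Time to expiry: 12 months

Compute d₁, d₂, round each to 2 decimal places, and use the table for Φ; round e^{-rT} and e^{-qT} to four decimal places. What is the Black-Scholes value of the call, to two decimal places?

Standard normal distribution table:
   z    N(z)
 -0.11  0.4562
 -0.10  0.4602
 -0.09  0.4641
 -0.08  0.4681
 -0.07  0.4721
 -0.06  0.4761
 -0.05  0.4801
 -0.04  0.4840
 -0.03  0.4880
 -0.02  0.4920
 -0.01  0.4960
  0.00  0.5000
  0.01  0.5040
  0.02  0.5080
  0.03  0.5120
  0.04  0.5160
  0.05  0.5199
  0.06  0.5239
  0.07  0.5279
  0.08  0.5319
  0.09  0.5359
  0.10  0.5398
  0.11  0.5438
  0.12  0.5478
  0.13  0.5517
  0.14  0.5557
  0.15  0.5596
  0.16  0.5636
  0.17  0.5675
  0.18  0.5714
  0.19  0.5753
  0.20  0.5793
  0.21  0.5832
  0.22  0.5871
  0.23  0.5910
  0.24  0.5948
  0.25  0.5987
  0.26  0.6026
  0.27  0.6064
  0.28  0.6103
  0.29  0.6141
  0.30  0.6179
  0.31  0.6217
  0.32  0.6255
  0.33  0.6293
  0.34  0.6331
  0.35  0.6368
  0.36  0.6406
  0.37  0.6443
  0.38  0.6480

σ√T = 0.41·√1 = 0.4100
d₁ = [ln(330/300) + (0.019 − 0.056 + 0.41²/2)·1] / 0.4100 = [0.0953 + 0.0470] / 0.4100 = 0.3472 ≈ 0.35
d₂ = d₁ − σ√T = 0.3472 − 0.4100 = -0.0628 ≈ -0.06
e^(−qT) = e^(−0.056·1) = 0.9455;  e^(−rT) = e^(−0.019·1) = 0.9812
N(d₁) = N(0.35) = 0.6368;  N(d₂) = N(-0.06) = 0.4761
C = 330·0.9455·0.6368 − 300·0.9812·0.4761 = 198.6912 − 140.1448 = 58.5464

58.55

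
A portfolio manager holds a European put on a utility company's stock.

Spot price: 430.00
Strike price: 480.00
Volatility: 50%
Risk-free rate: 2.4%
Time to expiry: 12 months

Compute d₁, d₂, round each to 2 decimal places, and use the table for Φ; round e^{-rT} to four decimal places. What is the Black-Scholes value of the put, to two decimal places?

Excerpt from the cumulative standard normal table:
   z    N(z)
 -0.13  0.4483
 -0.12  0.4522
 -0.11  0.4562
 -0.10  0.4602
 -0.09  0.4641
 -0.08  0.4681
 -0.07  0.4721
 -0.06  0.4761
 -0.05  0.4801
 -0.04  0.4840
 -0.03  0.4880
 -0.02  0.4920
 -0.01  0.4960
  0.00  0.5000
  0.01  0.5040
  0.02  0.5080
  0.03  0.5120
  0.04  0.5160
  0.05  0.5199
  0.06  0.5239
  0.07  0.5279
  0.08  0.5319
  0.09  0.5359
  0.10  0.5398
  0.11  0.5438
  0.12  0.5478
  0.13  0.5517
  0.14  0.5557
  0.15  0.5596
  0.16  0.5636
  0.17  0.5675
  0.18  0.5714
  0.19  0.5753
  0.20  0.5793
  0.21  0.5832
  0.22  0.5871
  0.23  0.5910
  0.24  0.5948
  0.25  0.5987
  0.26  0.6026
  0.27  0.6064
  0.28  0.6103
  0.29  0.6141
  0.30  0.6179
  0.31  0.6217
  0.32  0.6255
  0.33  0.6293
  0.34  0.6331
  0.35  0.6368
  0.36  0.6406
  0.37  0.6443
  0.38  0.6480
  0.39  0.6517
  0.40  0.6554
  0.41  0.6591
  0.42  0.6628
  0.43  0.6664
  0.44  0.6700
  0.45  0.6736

109.32

T = 1;  σ√T = 0.5000
d₁ = [ln(430/480) + (0.024 + ½·0.5²)·1] / (σ√T) = (-0.1100 + 0.1490) / 0.5000 = 0.0780 which rounds to 0.08
d₂ = 0.0780 − 0.5000 = -0.4220 which rounds to -0.42
exp(−rT) = exp(−0.024·1) = 0.9763
P = 480·0.9763·N(0.42) − 430·N(-0.08) = 480·0.9763·0.6628 − 430·0.4681 = 310.6040 − 201.2830 = 109.3210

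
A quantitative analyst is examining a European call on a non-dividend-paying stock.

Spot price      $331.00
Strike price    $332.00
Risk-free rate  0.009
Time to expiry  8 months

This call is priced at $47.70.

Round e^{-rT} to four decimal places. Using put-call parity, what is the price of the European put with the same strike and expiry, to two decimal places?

exp(−rT) = exp(−0.009·0.6667) = 0.9940
Put-call parity: C − P = S − K·e^(−rT) = 331 − 332·0.9940 = 331 − 330.0080 = 0.9920
P = C − (C − P) = 47.70 − (0.9920) = 46.7080

$46.71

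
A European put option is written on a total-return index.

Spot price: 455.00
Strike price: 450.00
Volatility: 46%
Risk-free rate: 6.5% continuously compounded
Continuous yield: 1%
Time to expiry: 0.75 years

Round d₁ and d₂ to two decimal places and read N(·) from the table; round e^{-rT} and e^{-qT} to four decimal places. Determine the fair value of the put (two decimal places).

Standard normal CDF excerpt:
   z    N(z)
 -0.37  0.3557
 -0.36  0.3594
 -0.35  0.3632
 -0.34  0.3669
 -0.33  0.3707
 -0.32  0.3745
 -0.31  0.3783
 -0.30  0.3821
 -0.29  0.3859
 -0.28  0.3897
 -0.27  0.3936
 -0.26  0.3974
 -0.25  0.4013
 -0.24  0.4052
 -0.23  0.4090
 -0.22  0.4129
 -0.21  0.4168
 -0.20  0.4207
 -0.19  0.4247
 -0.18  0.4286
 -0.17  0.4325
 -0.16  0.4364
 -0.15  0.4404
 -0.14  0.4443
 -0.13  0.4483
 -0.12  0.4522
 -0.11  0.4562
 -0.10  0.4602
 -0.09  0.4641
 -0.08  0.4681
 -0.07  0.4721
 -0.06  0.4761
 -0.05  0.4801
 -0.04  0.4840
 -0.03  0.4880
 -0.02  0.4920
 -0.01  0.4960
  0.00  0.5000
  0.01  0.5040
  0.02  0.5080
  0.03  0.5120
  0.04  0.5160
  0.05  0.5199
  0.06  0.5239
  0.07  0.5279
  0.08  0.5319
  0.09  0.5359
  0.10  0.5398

T = 0.75;  σ√T = 0.3984
ln(S/K) + (r − q + σ²/2)T = ln(455/450) + (0.065 − 0.01 + 0.46²/2)·0.75 = 0.0110 + 0.1206 = 0.1316
d₁ = 0.1316 / 0.3984 = 0.3305 which rounds to 0.33
d₂ = d₁ − σ√T = 0.3305 − 0.3984 = -0.0679 which rounds to -0.07
exp(−qT) = exp(−0.01·0.75) = 0.9925;  exp(−rT) = exp(−0.065·0.75) = 0.9524
N(−d₂) = N(0.07) = 0.5279;  N(−d₁) = N(-0.33) = 0.3707
P = 450·0.9524·0.5279 − 455·0.9925·0.3707 = 226.2474 − 167.4035 = 58.8439

58.84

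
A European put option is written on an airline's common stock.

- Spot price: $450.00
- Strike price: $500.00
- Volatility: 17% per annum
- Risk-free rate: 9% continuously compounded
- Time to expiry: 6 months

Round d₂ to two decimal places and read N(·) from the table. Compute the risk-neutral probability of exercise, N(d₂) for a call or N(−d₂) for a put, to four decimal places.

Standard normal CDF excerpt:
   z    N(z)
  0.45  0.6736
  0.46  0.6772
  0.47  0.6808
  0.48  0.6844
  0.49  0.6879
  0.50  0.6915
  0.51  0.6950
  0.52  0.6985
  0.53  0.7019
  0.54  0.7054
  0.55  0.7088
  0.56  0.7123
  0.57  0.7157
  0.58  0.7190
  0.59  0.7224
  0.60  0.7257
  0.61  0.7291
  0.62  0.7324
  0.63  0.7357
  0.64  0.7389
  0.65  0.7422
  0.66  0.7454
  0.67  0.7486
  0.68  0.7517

T = 0.5;  σ√T = 0.1202
d₁ = [ln(450/500) + (0.09 + 0.17²/2)·0.5] / 0.1202 = [-0.1054 + 0.0522] / 0.1202 = -0.4420 → -0.44
d₂ = d₁ − σ√T = -0.4420 − 0.1202 = -0.5622 → -0.56
Risk-neutral Pr[S_T < K] = N(−d₂) = N(0.56) = 0.7123

0.7123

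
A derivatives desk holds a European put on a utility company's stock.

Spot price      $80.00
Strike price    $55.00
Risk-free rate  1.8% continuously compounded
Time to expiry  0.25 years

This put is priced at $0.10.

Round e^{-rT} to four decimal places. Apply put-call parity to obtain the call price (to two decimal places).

$25.35

exp(−rT) = exp(−0.018·0.25) = 0.9955
Put-call parity: C − P = S − K·e^(−rT) = 80 − 55·0.9955 = 80 − 54.7525 = 25.2475
C = P + (C − P) = 0.10 + (25.2475) = 25.3475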